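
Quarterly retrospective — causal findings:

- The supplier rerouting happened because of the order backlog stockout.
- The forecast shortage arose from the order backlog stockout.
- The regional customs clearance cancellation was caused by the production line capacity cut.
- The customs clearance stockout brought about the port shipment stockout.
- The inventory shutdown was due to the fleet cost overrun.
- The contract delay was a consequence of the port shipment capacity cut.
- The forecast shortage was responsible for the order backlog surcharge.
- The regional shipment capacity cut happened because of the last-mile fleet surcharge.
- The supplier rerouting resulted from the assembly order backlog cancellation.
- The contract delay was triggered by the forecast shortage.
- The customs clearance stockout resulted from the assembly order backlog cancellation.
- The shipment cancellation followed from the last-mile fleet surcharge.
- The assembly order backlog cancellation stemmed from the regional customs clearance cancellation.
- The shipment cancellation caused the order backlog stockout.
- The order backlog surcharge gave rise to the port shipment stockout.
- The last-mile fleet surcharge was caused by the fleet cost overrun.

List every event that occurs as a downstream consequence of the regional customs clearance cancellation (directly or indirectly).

Direct effects: the assembly order backlog cancellation.
2 steps out: the customs clearance stockout, the supplier rerouting.
3 steps out: the port shipment stockout.
Not reachable from it: the fleet cost overrun, the last-mile fleet surcharge, the shipment cancellation, the regional shipment capacity cut, the order backlog stockout, the forecast shortage, the port shipment capacity cut, the production line capacity cut, the contract delay, the order backlog surcharge, the inventory shutdown.

the assembly order backlog cancellation, the customs clearance stockout, the port shipment stockout, the supplier rerouting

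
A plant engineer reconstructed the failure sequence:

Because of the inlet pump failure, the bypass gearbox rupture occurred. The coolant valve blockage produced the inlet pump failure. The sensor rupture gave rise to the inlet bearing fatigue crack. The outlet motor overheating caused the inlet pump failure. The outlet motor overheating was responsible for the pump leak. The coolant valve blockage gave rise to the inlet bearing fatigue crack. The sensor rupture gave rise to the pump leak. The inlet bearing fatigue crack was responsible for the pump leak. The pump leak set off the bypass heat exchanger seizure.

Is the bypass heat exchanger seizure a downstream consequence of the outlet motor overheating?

Yes

There is a causal chain: the outlet motor overheating → the pump leak → the bypass heat exchanger seizure.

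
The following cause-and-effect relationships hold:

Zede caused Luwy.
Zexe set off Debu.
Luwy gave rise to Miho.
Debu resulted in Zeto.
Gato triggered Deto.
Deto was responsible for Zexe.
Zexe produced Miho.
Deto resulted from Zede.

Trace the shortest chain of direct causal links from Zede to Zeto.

Zede → Deto
Deto → Zexe
Zexe → Debu
Debu → Zeto
Length: 4 steps.

Zede → Deto → Zexe → Debu → Zeto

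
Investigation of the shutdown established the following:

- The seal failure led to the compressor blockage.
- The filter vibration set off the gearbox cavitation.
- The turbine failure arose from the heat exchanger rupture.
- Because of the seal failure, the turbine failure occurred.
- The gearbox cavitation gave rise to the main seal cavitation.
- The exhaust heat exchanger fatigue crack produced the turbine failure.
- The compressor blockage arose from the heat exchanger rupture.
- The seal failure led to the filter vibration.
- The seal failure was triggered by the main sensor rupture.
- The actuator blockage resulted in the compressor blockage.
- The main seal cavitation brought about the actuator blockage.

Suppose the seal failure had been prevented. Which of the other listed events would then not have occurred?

Downstream of the seal failure: the filter vibration, the gearbox cavitation, the main seal cavitation, the actuator blockage, the compressor blockage, the turbine failure.
Of those, still caused via another path: the compressor blockage, the turbine failure.
The remainder have no surviving cause.

the actuator blockage, the filter vibration, the gearbox cavitation, the main seal cavitation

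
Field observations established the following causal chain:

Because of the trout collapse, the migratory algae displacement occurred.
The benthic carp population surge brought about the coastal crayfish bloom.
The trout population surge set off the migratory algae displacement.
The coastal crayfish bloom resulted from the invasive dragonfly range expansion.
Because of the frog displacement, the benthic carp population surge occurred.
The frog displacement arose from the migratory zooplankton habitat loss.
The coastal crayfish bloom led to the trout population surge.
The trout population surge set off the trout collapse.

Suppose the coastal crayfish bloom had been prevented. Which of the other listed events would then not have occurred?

Downstream of the coastal crayfish bloom: the trout population surge, the trout collapse, the migratory algae displacement.

the migratory algae displacement, the trout collapse, the trout population surge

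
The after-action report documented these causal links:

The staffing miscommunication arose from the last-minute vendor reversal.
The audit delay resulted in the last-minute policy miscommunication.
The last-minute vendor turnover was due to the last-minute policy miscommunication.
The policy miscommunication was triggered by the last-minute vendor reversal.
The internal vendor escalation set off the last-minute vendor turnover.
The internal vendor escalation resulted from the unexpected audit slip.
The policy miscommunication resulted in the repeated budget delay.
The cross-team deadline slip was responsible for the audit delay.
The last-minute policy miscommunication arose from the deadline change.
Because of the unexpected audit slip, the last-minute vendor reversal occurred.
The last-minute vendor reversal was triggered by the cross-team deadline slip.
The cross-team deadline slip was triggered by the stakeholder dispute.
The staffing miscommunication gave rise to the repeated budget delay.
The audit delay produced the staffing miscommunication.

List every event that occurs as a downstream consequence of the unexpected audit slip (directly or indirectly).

Direct effects: the last-minute vendor reversal, the internal vendor escalation.
2 steps out: the staffing miscommunication, the policy miscommunication, the last-minute vendor turnover.
3 steps out: the repeated budget delay.
Not reachable from it: the stakeholder dispute, the cross-team deadline slip, the audit delay, the deadline change, the last-minute policy miscommunication.

the internal vendor escalation, the last-minute vendor reversal, the last-minute vendor turnover, the policy miscommunication, the repeated budget delay, the staffing miscommunication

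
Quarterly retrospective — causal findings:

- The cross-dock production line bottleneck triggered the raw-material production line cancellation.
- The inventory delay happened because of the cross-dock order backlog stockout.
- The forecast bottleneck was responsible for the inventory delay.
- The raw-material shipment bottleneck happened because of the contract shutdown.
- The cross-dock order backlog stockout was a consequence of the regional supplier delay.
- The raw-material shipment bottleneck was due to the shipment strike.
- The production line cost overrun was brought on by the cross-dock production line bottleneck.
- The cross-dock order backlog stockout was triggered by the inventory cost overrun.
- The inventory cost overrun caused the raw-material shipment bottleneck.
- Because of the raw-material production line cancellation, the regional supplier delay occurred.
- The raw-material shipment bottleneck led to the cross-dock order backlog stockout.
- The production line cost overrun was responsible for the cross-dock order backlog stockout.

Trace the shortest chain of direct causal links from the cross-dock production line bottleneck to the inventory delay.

the cross-dock production line bottleneck → the production line cost overrun
the production line cost overrun → the cross-dock order backlog stockout
the cross-dock order backlog stockout → the inventory delay
Length: 3 steps.

the cross-dock production line bottleneck → the production line cost overrun → the cross-dock order backlog stockout → the inventory delay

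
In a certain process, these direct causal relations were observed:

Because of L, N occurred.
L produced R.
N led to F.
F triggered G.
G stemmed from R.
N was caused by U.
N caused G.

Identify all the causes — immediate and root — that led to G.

Immediate causes of G: R, N, F.
Further upstream: L, U.

F, L, N, R, U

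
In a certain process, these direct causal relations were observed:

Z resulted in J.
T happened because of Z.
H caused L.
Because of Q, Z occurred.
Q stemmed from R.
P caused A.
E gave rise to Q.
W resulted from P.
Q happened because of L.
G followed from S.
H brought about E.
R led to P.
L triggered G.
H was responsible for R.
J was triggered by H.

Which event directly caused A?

Upstream contributors include H, R, but only P feeds directly into A.

P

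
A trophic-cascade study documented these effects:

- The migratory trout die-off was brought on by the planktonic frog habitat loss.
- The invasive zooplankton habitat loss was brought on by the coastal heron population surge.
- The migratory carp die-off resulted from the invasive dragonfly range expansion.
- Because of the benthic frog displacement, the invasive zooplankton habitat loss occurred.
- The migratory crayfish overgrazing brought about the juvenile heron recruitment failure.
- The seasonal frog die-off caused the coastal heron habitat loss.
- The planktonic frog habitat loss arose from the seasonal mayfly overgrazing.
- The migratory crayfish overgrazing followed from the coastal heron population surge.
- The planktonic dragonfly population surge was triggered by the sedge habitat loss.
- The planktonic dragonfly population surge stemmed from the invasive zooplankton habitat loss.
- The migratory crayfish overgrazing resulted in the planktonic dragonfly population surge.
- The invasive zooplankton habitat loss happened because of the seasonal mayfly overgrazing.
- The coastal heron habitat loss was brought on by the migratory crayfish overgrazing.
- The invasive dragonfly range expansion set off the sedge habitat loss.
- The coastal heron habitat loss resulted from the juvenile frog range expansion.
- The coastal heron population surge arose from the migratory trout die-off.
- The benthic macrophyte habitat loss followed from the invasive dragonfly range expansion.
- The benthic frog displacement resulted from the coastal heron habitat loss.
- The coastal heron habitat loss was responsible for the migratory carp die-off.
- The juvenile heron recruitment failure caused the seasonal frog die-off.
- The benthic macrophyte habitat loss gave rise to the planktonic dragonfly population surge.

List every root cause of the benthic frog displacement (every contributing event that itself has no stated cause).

Tracing upstream from the benthic frog displacement: the benthic frog displacement ← the coastal heron habitat loss ← the migratory crayfish overgrazing ← the coastal heron population surge ← the migratory trout die-off ← the planktonic frog habitat loss ← the seasonal mayfly overgrazing.
A separate upstream branch: the benthic frog displacement ← the coastal heron habitat loss ← the juvenile frog range expansion.
Each of those chain origins has no stated cause.

the juvenile frog range expansion, the seasonal mayfly overgrazing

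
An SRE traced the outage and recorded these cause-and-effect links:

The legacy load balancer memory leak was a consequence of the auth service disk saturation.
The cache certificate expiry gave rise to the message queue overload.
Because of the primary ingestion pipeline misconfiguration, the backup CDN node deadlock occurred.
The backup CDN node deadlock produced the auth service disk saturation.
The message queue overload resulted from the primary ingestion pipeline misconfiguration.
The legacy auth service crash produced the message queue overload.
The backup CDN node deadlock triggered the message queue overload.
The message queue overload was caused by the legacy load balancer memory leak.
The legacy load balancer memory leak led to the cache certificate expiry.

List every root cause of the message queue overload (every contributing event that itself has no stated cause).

Tracing upstream from the message queue overload: the message queue overload ← the primary ingestion pipeline misconfiguration.
A separate upstream branch: the message queue overload ← the legacy auth service crash.
Each of those chain origins has no stated cause.

the legacy auth service crash, the primary ingestion pipeline misconfiguration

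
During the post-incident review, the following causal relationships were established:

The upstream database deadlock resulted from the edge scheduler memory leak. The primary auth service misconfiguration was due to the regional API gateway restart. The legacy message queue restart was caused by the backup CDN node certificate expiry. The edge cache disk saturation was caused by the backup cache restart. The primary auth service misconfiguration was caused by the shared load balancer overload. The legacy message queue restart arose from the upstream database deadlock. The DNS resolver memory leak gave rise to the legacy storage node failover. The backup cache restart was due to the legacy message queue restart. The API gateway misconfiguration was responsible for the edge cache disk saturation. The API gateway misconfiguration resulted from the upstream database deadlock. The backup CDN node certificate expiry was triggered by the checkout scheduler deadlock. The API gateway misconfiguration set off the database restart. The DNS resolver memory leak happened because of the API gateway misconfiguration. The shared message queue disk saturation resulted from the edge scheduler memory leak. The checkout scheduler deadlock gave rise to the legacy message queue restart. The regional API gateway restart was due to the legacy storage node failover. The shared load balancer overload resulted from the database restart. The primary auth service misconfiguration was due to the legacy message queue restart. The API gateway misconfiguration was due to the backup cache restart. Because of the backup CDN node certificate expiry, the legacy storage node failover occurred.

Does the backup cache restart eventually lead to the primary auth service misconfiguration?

Yes

There is a causal chain: the backup cache restart → the API gateway misconfiguration → the database restart → the shared load balancer overload → the primary auth service misconfiguration.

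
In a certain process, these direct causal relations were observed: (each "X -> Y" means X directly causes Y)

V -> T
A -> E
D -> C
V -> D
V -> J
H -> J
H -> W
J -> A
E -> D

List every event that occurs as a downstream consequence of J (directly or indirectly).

Direct effects: A.
2 steps out: E.
3 steps out: D.
4 steps out: C.
Not reachable from it: V, H, W, T.

A, C, D, E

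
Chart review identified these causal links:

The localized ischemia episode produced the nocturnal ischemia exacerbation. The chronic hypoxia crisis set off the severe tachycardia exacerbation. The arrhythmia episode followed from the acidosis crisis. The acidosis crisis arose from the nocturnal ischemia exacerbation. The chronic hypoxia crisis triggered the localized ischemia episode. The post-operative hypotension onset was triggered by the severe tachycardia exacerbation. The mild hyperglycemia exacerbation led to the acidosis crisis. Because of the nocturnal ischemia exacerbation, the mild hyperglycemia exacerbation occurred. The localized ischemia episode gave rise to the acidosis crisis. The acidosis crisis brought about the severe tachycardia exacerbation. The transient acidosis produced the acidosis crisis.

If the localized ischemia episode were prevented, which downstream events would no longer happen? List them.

Downstream of the localized ischemia episode: the nocturnal ischemia exacerbation, the mild hyperglycemia exacerbation, the acidosis crisis, the arrhythmia episode, the severe tachycardia exacerbation, the post-operative hypotension onset.
Of those, still caused via another path: the acidosis crisis, the arrhythmia episode, the severe tachycardia exacerbation, the post-operative hypotension onset.
The remainder have no surviving cause.

the mild hyperglycemia exacerbation, the nocturnal ischemia exacerbation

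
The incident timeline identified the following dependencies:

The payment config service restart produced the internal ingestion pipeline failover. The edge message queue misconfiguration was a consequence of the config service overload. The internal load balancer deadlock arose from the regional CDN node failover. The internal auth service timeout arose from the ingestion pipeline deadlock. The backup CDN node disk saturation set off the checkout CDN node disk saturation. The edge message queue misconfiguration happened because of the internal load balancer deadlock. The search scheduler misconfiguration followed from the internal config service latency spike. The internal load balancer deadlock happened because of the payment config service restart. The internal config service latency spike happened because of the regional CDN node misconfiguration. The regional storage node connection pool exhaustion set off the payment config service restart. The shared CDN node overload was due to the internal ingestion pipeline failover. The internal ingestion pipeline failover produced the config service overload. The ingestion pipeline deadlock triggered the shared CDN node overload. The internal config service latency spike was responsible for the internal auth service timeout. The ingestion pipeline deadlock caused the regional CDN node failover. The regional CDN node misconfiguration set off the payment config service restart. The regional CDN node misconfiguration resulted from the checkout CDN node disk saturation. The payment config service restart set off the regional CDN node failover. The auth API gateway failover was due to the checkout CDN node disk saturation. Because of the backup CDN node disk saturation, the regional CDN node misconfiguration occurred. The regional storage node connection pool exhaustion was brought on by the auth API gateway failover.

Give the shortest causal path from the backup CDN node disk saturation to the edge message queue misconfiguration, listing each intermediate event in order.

the backup CDN node disk saturation → the regional CDN node misconfiguration
the regional CDN node misconfiguration → the payment config service restart
the payment config service restart → the internal load balancer deadlock
the internal load balancer deadlock → the edge message queue misconfiguration
Length: 4 steps.

the backup CDN node disk saturation → the regional CDN node misconfiguration → the payment config service restart → the internal load balancer deadlock → the edge message queue misconfiguration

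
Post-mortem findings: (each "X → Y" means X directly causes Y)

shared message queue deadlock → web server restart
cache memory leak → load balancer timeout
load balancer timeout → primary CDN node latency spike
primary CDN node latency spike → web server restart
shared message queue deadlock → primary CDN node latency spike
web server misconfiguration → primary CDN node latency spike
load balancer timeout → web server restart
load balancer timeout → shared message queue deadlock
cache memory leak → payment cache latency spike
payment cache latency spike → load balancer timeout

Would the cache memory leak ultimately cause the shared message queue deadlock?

There is a causal chain: the cache memory leak → the load balancer timeout → the shared message queue deadlock.

Yes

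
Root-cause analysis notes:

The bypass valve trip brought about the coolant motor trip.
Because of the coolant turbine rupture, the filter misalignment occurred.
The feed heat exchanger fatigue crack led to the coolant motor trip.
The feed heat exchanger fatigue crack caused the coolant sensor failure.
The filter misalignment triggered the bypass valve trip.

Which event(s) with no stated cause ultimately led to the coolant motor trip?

Tracing upstream from the coolant motor trip: the coolant motor trip ← the feed heat exchanger fatigue crack.
A separate upstream branch: the coolant motor trip ← the bypass valve trip ← the filter misalignment ← the coolant turbine rupture.
Each of those chain origins has no stated cause.

the coolant turbine rupture, the feed heat exchanger fatigue crack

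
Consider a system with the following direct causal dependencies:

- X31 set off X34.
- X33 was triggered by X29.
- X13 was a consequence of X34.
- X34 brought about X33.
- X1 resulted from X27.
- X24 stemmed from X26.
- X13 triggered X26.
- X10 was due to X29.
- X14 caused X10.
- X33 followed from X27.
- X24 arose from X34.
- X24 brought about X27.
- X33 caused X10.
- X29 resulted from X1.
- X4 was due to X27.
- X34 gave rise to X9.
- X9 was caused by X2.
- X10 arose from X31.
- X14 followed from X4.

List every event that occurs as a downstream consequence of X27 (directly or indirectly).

Direct effects: X4, X1, X33.
2 steps out: X29, X14, X10.
Not reachable from it: X31, X34, X13, X9, X26, X24, X2.

X1, X10, X14, X29, X33, X4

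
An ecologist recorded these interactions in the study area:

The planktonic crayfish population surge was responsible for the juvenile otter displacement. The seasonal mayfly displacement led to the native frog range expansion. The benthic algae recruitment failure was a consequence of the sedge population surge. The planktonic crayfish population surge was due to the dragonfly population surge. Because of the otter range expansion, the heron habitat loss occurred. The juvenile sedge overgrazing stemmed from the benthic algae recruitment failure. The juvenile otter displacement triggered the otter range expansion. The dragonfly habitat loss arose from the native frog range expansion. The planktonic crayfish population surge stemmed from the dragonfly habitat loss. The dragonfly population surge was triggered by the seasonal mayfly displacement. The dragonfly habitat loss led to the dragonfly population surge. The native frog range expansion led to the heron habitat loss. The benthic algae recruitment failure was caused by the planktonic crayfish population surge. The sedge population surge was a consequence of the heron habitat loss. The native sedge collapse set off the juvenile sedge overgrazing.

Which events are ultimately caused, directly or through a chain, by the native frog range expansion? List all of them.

the benthic algae recruitment failure, the dragonfly habitat loss, the dragonfly population surge, the heron habitat loss, the juvenile otter displacement, the juvenile sedge overgrazing, the otter range expansion, the planktonic crayfish population surge, the sedge population surge

Direct effects: the dragonfly habitat loss, the heron habitat loss.
2 steps out: the dragonfly population surge, the planktonic crayfish population surge, the sedge population surge.
3 steps out: the juvenile otter displacement, the benthic algae recruitment failure.
4 steps out: the otter range expansion, the juvenile sedge overgrazing.
Not reachable from it: the seasonal mayfly displacement, the native sedge collapse.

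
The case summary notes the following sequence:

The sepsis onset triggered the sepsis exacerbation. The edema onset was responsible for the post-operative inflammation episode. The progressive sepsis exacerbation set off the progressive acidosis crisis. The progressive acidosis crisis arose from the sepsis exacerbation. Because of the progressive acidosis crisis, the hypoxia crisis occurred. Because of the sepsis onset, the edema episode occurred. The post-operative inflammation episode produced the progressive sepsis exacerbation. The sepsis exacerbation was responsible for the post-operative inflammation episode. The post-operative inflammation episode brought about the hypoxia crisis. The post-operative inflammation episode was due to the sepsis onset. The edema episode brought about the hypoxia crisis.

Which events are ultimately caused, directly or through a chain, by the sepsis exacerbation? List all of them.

Direct effects: the post-operative inflammation episode, the progressive acidosis crisis.
2 steps out: the progressive sepsis exacerbation, the hypoxia crisis.
Not reachable from it: the sepsis onset, the edema episode, the edema onset.

the hypoxia crisis, the post-operative inflammation episode, the progressive acidosis crisis, the progressive sepsis exacerbation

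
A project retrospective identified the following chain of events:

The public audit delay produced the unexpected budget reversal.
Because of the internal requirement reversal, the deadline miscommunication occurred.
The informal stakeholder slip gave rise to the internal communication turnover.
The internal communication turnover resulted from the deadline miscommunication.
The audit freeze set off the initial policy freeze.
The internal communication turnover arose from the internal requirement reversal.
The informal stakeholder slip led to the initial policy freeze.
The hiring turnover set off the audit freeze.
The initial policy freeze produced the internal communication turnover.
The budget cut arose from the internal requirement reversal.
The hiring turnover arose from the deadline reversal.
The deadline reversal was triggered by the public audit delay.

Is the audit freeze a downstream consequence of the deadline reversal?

Yes

There is a causal chain: the deadline reversal → the hiring turnover → the audit freeze.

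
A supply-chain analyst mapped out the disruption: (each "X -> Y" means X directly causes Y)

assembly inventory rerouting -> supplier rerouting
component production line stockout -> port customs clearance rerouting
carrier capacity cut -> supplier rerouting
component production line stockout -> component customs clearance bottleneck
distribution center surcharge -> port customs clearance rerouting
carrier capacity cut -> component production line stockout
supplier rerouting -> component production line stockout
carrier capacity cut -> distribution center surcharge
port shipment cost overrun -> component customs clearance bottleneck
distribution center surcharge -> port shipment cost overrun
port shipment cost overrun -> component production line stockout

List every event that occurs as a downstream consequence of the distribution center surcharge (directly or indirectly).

Direct effects: the port shipment cost overrun, the port customs clearance rerouting.
2 steps out: the component production line stockout, the component customs clearance bottleneck.
Not reachable from it: the carrier capacity cut, the supplier rerouting, the assembly inventory rerouting.

the component customs clearance bottleneck, the component production line stockout, the port customs clearance rerouting, the port shipment cost overrun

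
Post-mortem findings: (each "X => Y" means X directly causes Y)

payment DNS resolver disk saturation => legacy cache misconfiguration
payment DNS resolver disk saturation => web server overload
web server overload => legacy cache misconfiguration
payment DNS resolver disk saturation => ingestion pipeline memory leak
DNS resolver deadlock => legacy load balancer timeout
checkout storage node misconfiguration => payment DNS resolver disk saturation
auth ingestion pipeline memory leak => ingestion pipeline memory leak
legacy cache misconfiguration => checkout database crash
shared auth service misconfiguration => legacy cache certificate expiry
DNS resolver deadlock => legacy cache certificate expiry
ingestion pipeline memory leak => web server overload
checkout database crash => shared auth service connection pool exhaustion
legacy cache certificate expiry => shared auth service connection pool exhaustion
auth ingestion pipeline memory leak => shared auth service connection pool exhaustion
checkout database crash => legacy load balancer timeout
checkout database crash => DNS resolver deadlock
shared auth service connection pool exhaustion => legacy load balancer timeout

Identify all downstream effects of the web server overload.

the DNS resolver deadlock, the checkout database crash, the legacy cache certificate expiry, the legacy cache misconfiguration, the legacy load balancer timeout, the shared auth service connection pool exhaustion

Direct effects: the legacy cache misconfiguration.
2 steps out: the checkout database crash.
3 steps out: the DNS resolver deadlock, the shared auth service connection pool exhaustion, the legacy load balancer timeout.
4 steps out: the legacy cache certificate expiry.
Not reachable from it: the checkout storage node misconfiguration, the auth ingestion pipeline memory leak, the shared auth service misconfiguration, the payment DNS resolver disk saturation, the ingestion pipeline memory leak.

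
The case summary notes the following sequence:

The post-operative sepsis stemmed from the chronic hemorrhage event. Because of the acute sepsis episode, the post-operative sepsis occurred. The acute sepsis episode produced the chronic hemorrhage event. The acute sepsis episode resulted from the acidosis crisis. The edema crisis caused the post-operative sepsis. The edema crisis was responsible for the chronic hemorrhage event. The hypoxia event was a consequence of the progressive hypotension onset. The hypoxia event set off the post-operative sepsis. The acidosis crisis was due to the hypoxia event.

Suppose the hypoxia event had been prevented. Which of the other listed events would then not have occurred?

Downstream of the hypoxia event: the acidosis crisis, the acute sepsis episode, the chronic hemorrhage event, the post-operative sepsis.
Of those, still caused via another path: the chronic hemorrhage event, the post-operative sepsis.
The remainder have no surviving cause.

the acidosis crisis, the acute sepsis episode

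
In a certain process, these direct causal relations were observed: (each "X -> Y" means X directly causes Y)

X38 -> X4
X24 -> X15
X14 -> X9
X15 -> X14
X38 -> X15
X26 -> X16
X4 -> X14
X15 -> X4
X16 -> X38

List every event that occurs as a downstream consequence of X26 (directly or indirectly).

X14, X15, X16, X38, X4, X9

Direct effects: X16.
2 steps out: X38.
3 steps out: X15, X4.
4 steps out: X14.
5 steps out: X9.
Not reachable from it: X24.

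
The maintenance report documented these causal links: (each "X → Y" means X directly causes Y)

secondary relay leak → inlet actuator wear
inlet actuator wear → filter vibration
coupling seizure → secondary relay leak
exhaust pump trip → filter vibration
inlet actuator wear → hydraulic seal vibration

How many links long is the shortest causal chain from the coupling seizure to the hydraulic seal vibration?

3

Shortest chain: the coupling seizure → the secondary relay leak → the inlet actuator wear → the hydraulic seal vibration.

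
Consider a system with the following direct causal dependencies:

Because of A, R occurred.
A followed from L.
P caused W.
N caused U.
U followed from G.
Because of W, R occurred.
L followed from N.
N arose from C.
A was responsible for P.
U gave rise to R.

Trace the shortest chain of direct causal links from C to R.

C → N
N → U
U → R
Length: 3 steps.

C → N → U → R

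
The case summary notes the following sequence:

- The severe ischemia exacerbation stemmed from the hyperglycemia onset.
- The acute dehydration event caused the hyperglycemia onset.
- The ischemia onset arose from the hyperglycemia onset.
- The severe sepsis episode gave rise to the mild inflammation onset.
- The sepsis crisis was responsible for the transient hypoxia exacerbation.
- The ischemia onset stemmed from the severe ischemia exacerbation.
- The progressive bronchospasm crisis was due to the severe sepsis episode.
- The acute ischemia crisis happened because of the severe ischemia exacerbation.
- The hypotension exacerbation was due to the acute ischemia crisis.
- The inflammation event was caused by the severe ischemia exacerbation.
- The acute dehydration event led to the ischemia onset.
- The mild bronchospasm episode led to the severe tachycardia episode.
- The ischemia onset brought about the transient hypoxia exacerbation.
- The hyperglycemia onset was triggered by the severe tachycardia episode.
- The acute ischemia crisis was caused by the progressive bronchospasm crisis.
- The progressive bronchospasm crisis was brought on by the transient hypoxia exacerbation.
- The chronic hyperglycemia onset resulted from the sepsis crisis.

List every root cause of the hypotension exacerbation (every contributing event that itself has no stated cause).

the acute dehydration event, the mild bronchospasm episode, the sepsis crisis, the severe sepsis episode

Tracing upstream from the hypotension exacerbation: the hypotension exacerbation ← the acute ischemia crisis ← the severe ischemia exacerbation ← the hyperglycemia onset ← the severe tachycardia episode ← the mild bronchospasm episode.
A separate upstream branch: the hypotension exacerbation ← the acute ischemia crisis ← the progressive bronchospasm crisis ← the transient hypoxia exacerbation ← the sepsis crisis.
A separate upstream branch: the hypotension exacerbation ← the acute ischemia crisis ← the severe ischemia exacerbation ← the hyperglycemia onset ← the acute dehydration event.
A separate upstream branch: the hypotension exacerbation ← the acute ischemia crisis ← the progressive bronchospasm crisis ← the severe sepsis episode.
Each of those chain origins has no stated cause.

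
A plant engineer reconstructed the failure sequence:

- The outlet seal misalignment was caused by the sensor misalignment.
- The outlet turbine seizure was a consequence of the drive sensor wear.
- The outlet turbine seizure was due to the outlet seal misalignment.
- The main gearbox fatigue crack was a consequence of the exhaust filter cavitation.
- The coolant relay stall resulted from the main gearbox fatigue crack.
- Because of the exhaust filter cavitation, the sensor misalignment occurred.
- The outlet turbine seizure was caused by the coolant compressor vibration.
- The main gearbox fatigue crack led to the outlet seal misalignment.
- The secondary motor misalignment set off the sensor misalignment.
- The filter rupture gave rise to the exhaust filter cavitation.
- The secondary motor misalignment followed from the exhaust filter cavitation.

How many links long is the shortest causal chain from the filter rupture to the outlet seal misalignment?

3

Shortest chain: the filter rupture → the exhaust filter cavitation → the main gearbox fatigue crack → the outlet seal misalignment.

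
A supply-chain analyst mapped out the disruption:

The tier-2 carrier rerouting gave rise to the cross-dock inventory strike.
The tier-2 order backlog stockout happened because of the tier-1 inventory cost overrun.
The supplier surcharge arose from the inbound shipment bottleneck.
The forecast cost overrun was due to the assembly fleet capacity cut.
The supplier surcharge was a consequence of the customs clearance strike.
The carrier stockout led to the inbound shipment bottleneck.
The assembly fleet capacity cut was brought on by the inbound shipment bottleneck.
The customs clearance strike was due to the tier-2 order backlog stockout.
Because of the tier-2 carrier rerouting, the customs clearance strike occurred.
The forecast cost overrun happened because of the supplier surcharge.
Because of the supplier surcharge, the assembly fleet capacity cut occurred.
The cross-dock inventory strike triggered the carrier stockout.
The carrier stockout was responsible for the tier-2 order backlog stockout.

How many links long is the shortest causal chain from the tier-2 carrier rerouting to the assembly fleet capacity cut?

3

Shortest chain: the tier-2 carrier rerouting → the customs clearance strike → the supplier surcharge → the assembly fleet capacity cut.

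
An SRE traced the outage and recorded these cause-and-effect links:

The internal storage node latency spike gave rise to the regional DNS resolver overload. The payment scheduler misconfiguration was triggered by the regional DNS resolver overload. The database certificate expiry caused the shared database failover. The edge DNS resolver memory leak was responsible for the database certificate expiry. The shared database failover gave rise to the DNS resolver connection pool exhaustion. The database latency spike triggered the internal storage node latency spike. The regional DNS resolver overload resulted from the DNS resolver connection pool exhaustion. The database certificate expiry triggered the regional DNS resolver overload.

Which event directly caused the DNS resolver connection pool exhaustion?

Upstream contributors include the edge DNS resolver memory leak, the database certificate expiry, but only the shared database failover feeds directly into the DNS resolver connection pool exhaustion.

the shared database failover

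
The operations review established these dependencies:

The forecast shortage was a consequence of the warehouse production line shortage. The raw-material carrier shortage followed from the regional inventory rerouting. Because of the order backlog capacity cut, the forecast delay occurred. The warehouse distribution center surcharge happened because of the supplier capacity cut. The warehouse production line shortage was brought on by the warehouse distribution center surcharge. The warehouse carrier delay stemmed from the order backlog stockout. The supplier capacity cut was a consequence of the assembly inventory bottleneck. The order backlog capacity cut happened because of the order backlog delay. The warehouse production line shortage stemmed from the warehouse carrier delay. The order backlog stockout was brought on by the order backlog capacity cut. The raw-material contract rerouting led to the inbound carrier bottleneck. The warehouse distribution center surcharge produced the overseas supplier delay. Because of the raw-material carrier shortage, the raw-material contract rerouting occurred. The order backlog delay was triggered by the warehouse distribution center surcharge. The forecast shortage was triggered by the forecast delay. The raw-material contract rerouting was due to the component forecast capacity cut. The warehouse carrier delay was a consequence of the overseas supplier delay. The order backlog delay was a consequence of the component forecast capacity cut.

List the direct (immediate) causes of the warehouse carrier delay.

Upstream contributors include the component forecast capacity cut, the assembly inventory bottleneck, the supplier capacity cut, the warehouse distribution center surcharge, the order backlog delay, the order backlog capacity cut, but only the order backlog stockout, the overseas supplier delay feed directly into the warehouse carrier delay.

the order backlog stockout, the overseas supplier delay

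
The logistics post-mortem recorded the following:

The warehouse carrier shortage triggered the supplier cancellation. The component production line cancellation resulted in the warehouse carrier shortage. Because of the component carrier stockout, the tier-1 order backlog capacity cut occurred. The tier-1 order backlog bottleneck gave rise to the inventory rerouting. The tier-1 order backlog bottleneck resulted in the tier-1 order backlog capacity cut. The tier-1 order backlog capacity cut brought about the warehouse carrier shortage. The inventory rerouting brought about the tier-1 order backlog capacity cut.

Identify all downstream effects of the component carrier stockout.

the supplier cancellation, the tier-1 order backlog capacity cut, the warehouse carrier shortage

Direct effects: the tier-1 order backlog capacity cut.
2 steps out: the warehouse carrier shortage.
3 steps out: the supplier cancellation.
Not reachable from it: the tier-1 order backlog bottleneck, the inventory rerouting, the component production line cancellation.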